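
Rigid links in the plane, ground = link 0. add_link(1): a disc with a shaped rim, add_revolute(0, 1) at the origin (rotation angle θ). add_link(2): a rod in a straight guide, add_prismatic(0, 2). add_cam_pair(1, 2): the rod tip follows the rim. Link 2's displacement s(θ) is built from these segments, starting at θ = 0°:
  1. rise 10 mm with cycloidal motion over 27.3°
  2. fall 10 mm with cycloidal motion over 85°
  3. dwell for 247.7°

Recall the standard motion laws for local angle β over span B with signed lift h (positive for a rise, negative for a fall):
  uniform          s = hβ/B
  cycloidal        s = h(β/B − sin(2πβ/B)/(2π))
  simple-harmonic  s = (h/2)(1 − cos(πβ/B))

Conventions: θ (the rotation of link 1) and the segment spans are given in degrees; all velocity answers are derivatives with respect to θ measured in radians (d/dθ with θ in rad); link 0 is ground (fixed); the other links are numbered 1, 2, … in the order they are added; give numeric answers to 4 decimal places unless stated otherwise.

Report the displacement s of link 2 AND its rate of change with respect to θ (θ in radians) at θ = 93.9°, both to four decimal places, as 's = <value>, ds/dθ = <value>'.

segment 1 (0° to 27.3°, cycloidal, h = 10) is passed completely: s = 0.0000 + (10) = 10.0000
θ = 93.9° falls in segment 2 (27.3° to 112.3°, cycloidal, h = -10): β = 93.9 − 27.3 = 66.6°, B = 85°; Δs = -10·(0.7835 − sin(2π·0.7835)/(2π)) = -9.3917; s = 10.0000 − 9.3917 = 0.6083
velocity in seg [27.3°–112.3°] (cycloidal), θ in radians: β = 66.6° = 1.1624 rad, B = 85° = 1.4835 rad; ds/dθ = (h/B)(1 − cos(2πβ/B)) = ((-10)/1.4835)(1 − cos(2π·0.7835)) = -5.331092 mm/rad

s = 0.6083, ds/dθ = -5.3311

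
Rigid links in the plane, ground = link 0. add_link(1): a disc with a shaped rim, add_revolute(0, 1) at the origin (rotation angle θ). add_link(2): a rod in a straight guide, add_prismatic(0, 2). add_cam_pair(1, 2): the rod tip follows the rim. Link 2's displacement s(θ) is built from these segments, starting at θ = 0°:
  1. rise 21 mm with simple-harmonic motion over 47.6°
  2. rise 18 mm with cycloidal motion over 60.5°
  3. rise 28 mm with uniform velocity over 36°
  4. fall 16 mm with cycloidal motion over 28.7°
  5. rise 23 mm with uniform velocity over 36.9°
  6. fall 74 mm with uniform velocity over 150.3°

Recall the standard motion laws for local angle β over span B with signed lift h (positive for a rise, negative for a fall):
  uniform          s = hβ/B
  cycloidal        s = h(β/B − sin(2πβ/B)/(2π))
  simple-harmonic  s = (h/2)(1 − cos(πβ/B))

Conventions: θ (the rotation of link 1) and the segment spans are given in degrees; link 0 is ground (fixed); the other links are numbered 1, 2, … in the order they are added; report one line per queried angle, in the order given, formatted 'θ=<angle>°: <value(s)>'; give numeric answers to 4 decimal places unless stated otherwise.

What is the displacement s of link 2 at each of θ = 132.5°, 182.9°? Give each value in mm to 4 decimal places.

segment 1 (0° to 47.6°, simple-harmonic, h = 21) is passed completely: s = 0.0000 + (21) = 21.0000
segment 2 (47.6° to 108.1°, cycloidal, h = 18) is passed completely: s = 21.0000 + (18) = 39.0000
θ = 132.5° falls in segment 3 (108.1° to 144.1°, uniform, h = 28): β = 132.5 − 108.1 = 24.4°, B = 36°; Δs = 28·24.4/36 = 18.9778; s = 39.0000 + 18.9778 = 57.9778
segment 3 (108.1° to 144.1°, uniform, h = 28) is passed completely: s = 39.0000 + (28) = 67.0000
segment 4 (144.1° to 172.8°, cycloidal, h = -16) is passed completely: s = 67.0000 + (-16) = 51.0000
θ = 182.9° falls in segment 5 (172.8° to 209.7°, uniform, h = 23): β = 182.9 − 172.8 = 10.1°, B = 36.9°; Δs = 23·10.1/36.9 = 6.2954; s = 51.0000 + 6.2954 = 57.2954

θ=132.5°: 57.9778
θ=182.9°: 57.2954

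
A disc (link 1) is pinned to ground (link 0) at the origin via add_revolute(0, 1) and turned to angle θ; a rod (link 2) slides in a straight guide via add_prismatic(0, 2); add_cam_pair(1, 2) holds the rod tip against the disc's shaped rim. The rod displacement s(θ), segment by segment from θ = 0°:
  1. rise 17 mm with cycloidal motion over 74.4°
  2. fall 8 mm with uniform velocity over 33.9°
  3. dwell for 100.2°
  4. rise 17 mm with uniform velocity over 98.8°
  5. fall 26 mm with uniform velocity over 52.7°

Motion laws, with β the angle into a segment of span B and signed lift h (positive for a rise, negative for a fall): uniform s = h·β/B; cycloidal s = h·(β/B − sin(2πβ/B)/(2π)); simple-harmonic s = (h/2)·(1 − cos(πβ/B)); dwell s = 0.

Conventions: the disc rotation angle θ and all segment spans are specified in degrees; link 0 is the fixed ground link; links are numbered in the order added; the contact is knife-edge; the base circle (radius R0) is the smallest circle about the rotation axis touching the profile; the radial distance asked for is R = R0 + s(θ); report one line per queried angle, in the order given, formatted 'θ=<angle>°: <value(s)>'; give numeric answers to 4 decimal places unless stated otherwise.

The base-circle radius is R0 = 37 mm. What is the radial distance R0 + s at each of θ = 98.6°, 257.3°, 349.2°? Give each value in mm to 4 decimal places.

segment 1 (0° to 74.4°, cycloidal, h = 17) is passed completely: s = 0.0000 + (17) = 17.0000
θ = 98.6° falls in segment 2 (74.4° to 108.3°, uniform, h = -8): β = 98.6 − 74.4 = 24.2°, B = 33.9°; Δs = -8·24.2/33.9 = -5.7109; s = 17.0000 − 5.7109 = 11.2891
segment 2 (74.4° to 108.3°, uniform, h = -8) is passed completely: s = 17.0000 + (-8) = 9.0000
segment 3 (108.3° to 208.5°, dwell): s unchanged at 9.0000
θ = 257.3° falls in segment 4 (208.5° to 307.3°, uniform, h = 17): β = 257.3 − 208.5 = 48.8°, B = 98.8°; Δs = 17·48.8/98.8 = 8.3968; s = 9.0000 + 8.3968 = 17.3968
segment 4 (208.5° to 307.3°, uniform, h = 17) is passed completely: s = 9.0000 + (17) = 26.0000
θ = 349.2° falls in segment 5 (307.3° to 360°, uniform, h = -26): β = 349.2 − 307.3 = 41.9°, B = 52.7°; Δs = -26·41.9/52.7 = -20.6717; s = 26.0000 − 20.6717 = 5.3283
θ=98.6°: R = R0 + s = 37 + 11.2891 = 48.2891
θ=257.3°: R = R0 + s = 37 + 17.3968 = 54.3968
θ=349.2°: R = R0 + s = 37 + 5.3283 = 42.3283

θ=98.6°: 48.2891
θ=257.3°: 54.3968
θ=349.2°: 42.3283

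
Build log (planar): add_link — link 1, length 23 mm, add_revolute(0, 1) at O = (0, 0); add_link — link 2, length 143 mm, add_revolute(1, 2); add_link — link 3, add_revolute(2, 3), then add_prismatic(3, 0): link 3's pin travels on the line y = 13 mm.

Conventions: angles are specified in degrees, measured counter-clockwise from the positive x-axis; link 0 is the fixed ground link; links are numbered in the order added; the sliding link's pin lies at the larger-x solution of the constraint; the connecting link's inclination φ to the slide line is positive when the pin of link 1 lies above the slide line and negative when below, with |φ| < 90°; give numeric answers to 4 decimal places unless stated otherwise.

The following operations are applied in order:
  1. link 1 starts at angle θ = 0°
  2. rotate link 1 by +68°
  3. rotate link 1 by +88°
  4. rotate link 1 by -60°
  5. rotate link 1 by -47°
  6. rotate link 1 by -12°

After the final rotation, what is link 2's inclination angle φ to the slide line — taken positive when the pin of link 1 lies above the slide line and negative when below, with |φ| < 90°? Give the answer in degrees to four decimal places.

geometry: r = 23 mm, L = 143 mm, e = 13 mm; θ starts at 0°
rotate link 1 by +68°: θ ← 0° +68° = 68°
rotate link 1 by +88°: θ ← 68° +88° = 156°
rotate link 1 by -60°: θ ← 156° -60° = 96°
rotate link 1 by -47°: θ ← 96° -47° = 49°
rotate link 1 by -12°: θ ← 49° -12° = 37°
h = r sin θ − e = 13.841746 − 13 = 0.841746
sin φ = h / L = 0.841746 / 143 = 0.00588633
φ = arcsin(0.00588633) = 0.337264°

0.3373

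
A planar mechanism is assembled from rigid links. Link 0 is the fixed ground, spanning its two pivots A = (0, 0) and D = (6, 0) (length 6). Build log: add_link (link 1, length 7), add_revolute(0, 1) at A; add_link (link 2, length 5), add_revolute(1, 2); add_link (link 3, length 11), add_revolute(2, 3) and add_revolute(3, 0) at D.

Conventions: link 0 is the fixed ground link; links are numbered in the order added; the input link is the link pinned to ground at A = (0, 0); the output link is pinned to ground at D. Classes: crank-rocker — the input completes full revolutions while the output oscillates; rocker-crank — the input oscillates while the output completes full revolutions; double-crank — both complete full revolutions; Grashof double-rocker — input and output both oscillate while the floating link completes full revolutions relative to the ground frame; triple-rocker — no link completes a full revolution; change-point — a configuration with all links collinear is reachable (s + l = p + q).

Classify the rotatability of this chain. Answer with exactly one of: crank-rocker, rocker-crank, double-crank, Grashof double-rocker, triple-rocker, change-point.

lengths: ground=6, input=7, coupler=5, output=11
sorted: s=5 (shortest), l=11 (longest), p+q=13
s + l = 16 vs p + q = 13
s + l > p + q → non-Grashof → no link fully rotates → triple-rocker

triple-rocker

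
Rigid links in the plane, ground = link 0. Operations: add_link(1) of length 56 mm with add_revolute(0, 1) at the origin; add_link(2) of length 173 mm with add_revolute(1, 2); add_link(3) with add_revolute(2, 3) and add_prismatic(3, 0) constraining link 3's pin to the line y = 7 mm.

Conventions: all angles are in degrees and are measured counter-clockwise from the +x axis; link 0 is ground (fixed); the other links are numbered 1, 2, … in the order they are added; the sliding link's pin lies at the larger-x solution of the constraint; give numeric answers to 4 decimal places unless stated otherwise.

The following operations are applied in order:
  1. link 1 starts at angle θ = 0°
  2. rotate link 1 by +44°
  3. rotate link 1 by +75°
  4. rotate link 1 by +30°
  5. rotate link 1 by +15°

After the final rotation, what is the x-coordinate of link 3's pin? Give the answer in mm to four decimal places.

geometry: r = 56 mm, L = 173 mm, e = 7 mm; θ starts at 0°
rotate link 1 by +44°: θ ← 0° +44° = 44°
rotate link 1 by +75°: θ ← 44° +75° = 119°
rotate link 1 by +30°: θ ← 119° +30° = 149°
rotate link 1 by +15°: θ ← 149° +15° = 164°
crank pin P = (r cos θ, r sin θ) = (-53.830655, 15.435692)
h = r sin θ − e = 15.435692 − 7 = 8.435692
x = r cos θ + √(L² − h²) = -53.830655 + 172.794210 = 118.963555

118.9636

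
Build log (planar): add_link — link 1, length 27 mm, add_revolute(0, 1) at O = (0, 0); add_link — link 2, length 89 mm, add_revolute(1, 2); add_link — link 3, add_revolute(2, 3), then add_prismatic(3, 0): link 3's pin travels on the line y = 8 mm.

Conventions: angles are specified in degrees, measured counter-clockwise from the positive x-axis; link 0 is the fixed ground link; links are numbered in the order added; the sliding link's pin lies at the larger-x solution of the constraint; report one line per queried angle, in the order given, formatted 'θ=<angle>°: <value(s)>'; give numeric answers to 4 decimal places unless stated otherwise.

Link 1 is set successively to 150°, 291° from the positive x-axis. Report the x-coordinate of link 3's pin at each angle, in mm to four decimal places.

geometry: r = 27 mm, L = 89 mm, e = 8 mm
θ=150°: crank pin P = (r cos θ, r sin θ) = (-23.382686, 13.500000)
θ=150°: h = r sin θ − e = 13.500000 − 8 = 5.500000
θ=150°: x = r cos θ + √(L² − h²) = -23.382686 + 88.829894 = 65.447208
θ=291°: crank pin P = (r cos θ, r sin θ) = (9.675935, -25.206672)
θ=291°: h = r sin θ − e = -25.206672 − 8 = -33.206672
θ=291°: x = r cos θ + √(L² − h²) = 9.675935 + 82.573101 = 92.249035

θ=150°: 65.4472
θ=291°: 92.2490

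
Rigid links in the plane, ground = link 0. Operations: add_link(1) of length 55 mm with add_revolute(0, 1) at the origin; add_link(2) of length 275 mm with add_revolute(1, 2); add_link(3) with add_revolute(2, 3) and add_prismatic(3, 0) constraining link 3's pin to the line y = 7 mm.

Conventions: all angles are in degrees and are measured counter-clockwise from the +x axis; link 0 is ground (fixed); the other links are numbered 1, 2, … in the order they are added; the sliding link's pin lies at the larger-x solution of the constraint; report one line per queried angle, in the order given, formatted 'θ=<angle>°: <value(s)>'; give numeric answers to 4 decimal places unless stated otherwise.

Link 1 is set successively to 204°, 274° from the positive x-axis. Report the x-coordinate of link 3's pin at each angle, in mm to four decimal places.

geometry: r = 55 mm, L = 275 mm, e = 7 mm
θ=204°: crank pin P = (r cos θ, r sin θ) = (-50.245000, -22.370515)
θ=204°: h = r sin θ − e = -22.370515 − 7 = -29.370515
θ=204°: x = r cos θ + √(L² − h²) = -50.245000 + 273.427089 = 223.182089
θ=274°: crank pin P = (r cos θ, r sin θ) = (3.836606, -54.866023)
θ=274°: h = r sin θ − e = -54.866023 − 7 = -61.866023
θ=274°: x = r cos θ + √(L² − h²) = 3.836606 + 267.950733 = 271.787339

θ=204°: 223.1821
θ=274°: 271.7873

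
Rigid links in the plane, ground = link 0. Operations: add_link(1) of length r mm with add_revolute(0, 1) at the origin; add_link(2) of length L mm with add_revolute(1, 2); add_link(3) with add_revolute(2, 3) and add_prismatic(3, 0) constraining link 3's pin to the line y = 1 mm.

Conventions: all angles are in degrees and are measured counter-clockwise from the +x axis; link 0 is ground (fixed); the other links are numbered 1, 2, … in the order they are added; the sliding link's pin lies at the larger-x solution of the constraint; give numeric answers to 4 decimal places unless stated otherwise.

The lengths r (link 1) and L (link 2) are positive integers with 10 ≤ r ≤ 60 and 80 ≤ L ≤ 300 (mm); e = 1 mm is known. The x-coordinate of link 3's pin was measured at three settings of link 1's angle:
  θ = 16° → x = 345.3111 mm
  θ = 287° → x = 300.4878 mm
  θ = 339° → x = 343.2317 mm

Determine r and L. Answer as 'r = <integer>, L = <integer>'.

constraint per measurement: (x − r cos θ)² + (r sin θ − e)² = L²
subtracting the θ₁ and θ₂ equations cancels the r² and L² terms:
r = (x₁² − x₂²) / (2[(x₁cos θ₁ + e sin θ₁) − (x₂cos θ₂ + e sin θ₂)]) = 59.0000 → r = 59
L² = (x₁ − r cos θ₁)² + (r sin θ₁ − e)² = 83520.9792 → L = 289.0000 → L = 289
check at θ₃=339°: x = 343.2317 (printed 343.2317) ✓

r = 59, L = 289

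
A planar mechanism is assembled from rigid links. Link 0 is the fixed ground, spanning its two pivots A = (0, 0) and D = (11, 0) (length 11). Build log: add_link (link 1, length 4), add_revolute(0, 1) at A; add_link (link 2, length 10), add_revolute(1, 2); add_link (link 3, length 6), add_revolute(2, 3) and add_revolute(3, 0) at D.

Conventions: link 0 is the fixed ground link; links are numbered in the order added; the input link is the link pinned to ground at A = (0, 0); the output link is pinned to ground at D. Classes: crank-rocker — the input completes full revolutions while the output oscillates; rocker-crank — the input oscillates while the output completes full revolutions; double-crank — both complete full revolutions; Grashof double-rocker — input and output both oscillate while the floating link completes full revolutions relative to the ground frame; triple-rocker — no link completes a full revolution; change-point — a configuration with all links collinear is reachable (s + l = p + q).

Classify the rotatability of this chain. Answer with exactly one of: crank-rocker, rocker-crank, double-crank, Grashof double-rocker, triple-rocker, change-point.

lengths: ground=11, input=4, coupler=10, output=6
sorted: s=4 (shortest), l=11 (longest), p+q=16
s + l = 15 vs p + q = 16
s + l < p + q (Grashof) with shortest = input link → crank-rocker

crank-rocker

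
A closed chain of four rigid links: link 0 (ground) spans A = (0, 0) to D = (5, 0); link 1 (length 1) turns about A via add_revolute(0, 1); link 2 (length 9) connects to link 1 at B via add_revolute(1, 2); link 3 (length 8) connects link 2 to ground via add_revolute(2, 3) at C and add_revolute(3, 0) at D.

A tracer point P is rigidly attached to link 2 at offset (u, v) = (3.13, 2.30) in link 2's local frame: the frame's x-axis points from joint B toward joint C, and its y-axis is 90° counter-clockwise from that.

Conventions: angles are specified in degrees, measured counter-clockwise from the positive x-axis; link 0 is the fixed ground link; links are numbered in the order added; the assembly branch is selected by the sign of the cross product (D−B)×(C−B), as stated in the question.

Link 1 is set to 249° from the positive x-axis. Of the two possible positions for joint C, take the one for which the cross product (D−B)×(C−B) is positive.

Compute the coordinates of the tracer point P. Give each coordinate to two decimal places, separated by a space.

A=(0,0), D=(5.00,0)
B = A + 1.00·(cos249°, sin249°) = (-0.3584, -0.9336)
|BD| = 5.4391
circle(B,9.00) ∩ circle(D,8.00): a=4.2823, h=7.9159
  candidates: C₊=(2.5017,7.5999) cross=43.055; C₋=(5.2191,-7.9970) cross=-43.055
  branch + wants cross > 0 → take C=(2.5017,7.5999) (cross=43.055)
ex = (C−B)/|BC| = (0.3178,0.9482); ey = (-0.9482,0.3178)
P = B + 3.13·ex + 2.30·ey = (-1.5445,2.7651)

-1.54 2.77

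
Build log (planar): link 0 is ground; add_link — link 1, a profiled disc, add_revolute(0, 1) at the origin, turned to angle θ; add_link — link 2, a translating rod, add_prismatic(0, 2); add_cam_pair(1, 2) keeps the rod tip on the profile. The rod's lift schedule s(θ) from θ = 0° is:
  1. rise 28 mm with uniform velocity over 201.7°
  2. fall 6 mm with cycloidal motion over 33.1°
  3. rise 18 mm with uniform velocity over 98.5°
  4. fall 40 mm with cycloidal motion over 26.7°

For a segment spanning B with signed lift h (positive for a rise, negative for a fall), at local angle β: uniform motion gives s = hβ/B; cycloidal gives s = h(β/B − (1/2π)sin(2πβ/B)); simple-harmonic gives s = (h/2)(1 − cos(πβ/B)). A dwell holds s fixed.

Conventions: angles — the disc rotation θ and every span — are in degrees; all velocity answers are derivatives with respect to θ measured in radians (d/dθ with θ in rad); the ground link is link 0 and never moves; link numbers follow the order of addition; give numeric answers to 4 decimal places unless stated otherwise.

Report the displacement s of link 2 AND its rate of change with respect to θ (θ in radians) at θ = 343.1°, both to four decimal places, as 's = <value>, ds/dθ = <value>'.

seg 1 [0°–201.7°] uniform, h=28: full span → s += 28 → s = 28.0000
seg 2 [201.7°–234.8°] cycloidal, h=-6: full span → s += -6 → s = 22.0000
seg 3 [234.8°–333.3°] uniform, h=18: full span → s += 18 → s = 40.0000
seg 4 [333.3°–360°] cycloidal, h=-40: θ=343.1° here. β=9.8, B=26.7. -40·(0.3670 − sin(2π·0.3670)/(2π)) = -9.9607 → s = 30.0393
velocity in seg [333.3°–360°] (cycloidal), θ in radians: β = 9.8° = 0.1710 rad, B = 26.7° = 0.4660 rad; ds/dθ = (h/B)(1 − cos(2πβ/B)) = ((-40)/0.4660)(1 − cos(2π·0.3670)) = -143.422071 mm/rad

s = 30.0393, ds/dθ = -143.4221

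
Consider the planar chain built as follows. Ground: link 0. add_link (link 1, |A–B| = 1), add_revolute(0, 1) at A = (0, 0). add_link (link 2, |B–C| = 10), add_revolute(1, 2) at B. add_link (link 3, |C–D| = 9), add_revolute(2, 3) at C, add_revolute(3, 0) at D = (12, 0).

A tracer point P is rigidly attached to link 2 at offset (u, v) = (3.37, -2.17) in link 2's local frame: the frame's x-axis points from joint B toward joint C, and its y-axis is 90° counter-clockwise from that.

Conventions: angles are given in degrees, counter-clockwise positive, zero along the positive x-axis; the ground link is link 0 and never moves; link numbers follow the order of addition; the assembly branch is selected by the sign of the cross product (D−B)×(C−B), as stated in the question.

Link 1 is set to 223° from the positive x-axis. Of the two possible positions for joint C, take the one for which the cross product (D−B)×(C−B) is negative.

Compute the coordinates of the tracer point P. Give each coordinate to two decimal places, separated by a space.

A=(0,0), D=(12.00,0)
B = A + 1.00·(cos223°, sin223°) = (-0.7314, -0.6820)
|BD| = 12.7496
circle(B,10.00) ∩ circle(D,9.00): a=7.1199, h=7.0219
  candidates: C₊=(6.0028,6.7107) cross=89.526; C₋=(6.7540,-7.3130) cross=-89.526
  branch - wants cross < 0 → take C=(6.7540,-7.3130) (cross=-89.526)
ex = (C−B)/|BC| = (0.7485,-0.6631); ey = (0.6631,0.7485)
P = B + 3.37·ex + -2.17·ey = (0.3523,-4.5410)

0.35 -4.54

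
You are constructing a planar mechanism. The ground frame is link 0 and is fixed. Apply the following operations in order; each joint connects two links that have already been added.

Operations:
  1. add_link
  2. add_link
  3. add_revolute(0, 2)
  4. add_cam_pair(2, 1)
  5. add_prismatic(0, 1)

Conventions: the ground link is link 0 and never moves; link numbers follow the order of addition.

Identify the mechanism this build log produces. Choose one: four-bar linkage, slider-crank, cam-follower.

links: 3 (incl. ground); joints: 1 revolute, 1 prismatic, 1 higher (cam) pair, forming one closed loop
3 links, revolute + prismatic + higher pair in one loop → cam-follower

cam-follower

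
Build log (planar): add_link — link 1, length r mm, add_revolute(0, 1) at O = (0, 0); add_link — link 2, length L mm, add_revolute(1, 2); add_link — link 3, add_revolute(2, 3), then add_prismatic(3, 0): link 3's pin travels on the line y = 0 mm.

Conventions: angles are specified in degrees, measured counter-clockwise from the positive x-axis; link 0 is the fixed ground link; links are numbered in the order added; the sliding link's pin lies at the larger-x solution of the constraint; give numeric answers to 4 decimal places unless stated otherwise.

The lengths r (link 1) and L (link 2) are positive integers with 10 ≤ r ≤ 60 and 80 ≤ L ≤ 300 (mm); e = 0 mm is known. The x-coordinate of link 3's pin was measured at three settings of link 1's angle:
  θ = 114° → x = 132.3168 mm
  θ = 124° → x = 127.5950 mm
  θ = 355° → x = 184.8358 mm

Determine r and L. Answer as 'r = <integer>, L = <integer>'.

constraint per measurement: (x − r cos θ)² + (r sin θ − e)² = L²
subtracting the θ₁ and θ₂ equations cancels the r² and L² terms:
r = (x₁² − x₂²) / (2[(x₁cos θ₁ + e sin θ₁) − (x₂cos θ₂ + e sin θ₂)]) = 35.0001 → r = 35
L² = (x₁ − r cos θ₁)² + (r sin θ₁ − e)² = 22500.0019 → L = 150.0000 → L = 150
check at θ₃=355°: x = 184.8358 (printed 184.8358) ✓

r = 35, L = 150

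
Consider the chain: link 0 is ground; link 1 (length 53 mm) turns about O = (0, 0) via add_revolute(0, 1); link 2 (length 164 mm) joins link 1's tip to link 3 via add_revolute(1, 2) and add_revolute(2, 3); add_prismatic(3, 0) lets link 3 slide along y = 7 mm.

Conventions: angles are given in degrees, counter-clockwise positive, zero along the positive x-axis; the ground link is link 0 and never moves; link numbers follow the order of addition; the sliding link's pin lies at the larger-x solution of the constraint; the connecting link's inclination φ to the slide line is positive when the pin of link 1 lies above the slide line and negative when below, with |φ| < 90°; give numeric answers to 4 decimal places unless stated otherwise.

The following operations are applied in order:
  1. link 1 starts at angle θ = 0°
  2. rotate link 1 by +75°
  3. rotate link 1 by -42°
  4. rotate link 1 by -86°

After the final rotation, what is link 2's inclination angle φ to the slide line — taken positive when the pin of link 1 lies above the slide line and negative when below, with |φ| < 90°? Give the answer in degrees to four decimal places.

geometry: r = 53 mm, L = 164 mm, e = 7 mm; θ starts at 0°
rotate link 1 by +75°: θ ← 0° +75° = 75°
rotate link 1 by -42°: θ ← 75° -42° = 33°
rotate link 1 by -86°: θ ← 33° -86° = -53°
h = r sin θ − e = -42.327682 − 7 = -49.327682
sin φ = h / L = -49.327682 / 164 = -0.30077855
φ = arcsin(-0.30077855) = -17.504371°

-17.5044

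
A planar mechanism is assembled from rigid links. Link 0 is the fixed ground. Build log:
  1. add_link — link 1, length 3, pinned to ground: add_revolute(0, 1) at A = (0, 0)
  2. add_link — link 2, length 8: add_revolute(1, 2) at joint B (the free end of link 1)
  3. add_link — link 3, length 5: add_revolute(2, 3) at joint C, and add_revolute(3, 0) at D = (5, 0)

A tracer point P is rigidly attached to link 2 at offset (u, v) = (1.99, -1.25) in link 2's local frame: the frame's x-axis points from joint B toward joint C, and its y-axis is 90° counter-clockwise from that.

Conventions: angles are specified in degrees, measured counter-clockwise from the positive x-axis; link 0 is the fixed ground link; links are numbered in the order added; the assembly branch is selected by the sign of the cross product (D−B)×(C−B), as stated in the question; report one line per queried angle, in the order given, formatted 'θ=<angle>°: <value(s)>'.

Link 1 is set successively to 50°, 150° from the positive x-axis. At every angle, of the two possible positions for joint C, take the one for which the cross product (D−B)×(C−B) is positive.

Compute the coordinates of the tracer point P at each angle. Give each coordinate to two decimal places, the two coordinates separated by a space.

A=(0,0), D=(5.00,0)
θ=50°: B = A + 3.00·(cos50°, sin50°) = (1.9284, 2.2981)
θ=50°: |BD| = 3.8362
θ=50°: circle(B,8.00) ∩ circle(D,5.00): a=7.0013, h=3.8707
θ=50°:   candidates: C₊=(9.8531,1.2032) cross=14.849; C₋=(5.2155,-4.9954) cross=-14.849
θ=50°:   branch + wants cross > 0 → take C=(9.8531,1.2032) (cross=14.849)
θ=50°: ex = (C−B)/|BC| = (0.9906,-0.1369); ey = (0.1369,0.9906)
θ=50°: P = B + 1.99·ex + -1.25·ey = (3.7285,0.7875)
θ=150°: B = A + 3.00·(cos150°, sin150°) = (-2.5981, 1.5000)
θ=150°: |BD| = 7.7447
θ=150°: circle(B,8.00) ∩ circle(D,5.00): a=6.3902, h=4.8130
θ=150°:   candidates: C₊=(4.6033,4.9842) cross=37.276; C₋=(2.7389,-4.4596) cross=-37.276
θ=150°:   branch + wants cross > 0 → take C=(4.6033,4.9842) (cross=37.276)
θ=150°: ex = (C−B)/|BC| = (0.9002,0.4355); ey = (-0.4355,0.9002)
θ=150°: P = B + 1.99·ex + -1.25·ey = (-0.2623,1.2415)

θ=50°: 3.73 0.79
θ=150°: -0.26 1.24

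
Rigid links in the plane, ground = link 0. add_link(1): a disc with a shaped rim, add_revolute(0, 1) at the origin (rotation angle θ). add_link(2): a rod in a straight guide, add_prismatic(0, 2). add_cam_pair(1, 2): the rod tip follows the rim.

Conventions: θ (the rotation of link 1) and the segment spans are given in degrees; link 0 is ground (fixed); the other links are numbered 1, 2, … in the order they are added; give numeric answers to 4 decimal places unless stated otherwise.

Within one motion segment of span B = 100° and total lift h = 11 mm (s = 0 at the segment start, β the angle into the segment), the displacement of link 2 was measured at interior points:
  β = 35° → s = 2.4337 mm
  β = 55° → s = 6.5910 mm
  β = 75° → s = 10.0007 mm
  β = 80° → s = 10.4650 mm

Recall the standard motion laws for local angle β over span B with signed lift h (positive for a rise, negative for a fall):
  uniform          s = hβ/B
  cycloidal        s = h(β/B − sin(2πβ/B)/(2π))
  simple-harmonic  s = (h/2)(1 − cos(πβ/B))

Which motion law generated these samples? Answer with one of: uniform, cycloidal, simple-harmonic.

candidates at β/B = r: uniform s = h·r (linear in β); cycloidal s = h·(r − sin(2πr)/(2π)); simple-harmonic s = (h/2)(1 − cos(πr))
β=35°: printed 2.4337 | uniform 3.8500, cycloidal 2.4337, simple-harmonic 3.0031
β=55°: printed 6.5910 | uniform 6.0500, cycloidal 6.5910, simple-harmonic 6.3604
β=75°: printed 10.0007 | uniform 8.2500, cycloidal 10.0007, simple-harmonic 9.3891
β=80°: printed 10.4650 | uniform 8.8000, cycloidal 10.4650, simple-harmonic 9.9496
only one law matches every sample → cycloidal

cycloidal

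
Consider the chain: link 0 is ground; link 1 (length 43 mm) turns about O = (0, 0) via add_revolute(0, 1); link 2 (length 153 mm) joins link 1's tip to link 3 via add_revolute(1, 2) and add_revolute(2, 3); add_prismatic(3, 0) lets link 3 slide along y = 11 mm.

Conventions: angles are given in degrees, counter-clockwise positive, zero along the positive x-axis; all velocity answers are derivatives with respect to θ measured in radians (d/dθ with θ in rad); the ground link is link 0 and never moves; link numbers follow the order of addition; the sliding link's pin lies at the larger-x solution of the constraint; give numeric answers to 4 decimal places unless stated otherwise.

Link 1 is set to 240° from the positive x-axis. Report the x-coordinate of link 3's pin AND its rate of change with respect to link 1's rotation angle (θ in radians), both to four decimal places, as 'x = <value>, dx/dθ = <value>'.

geometry: r = 43 mm, L = 153 mm, e = 11 mm
crank pin P = (r cos θ, r sin θ) = (-21.500000, -37.239092)
h = r sin θ − e = -37.239092 − 11 = -48.239092
x = r cos θ + √(L² − h²) = -21.500000 + 145.196384 = 123.696384
dx/dθ = −r sin θ − h·r cos θ/√(L² − h²) (θ in radians; h = -48.239092) = 30.096074

x = 123.6964, dx/dθ = 30.0961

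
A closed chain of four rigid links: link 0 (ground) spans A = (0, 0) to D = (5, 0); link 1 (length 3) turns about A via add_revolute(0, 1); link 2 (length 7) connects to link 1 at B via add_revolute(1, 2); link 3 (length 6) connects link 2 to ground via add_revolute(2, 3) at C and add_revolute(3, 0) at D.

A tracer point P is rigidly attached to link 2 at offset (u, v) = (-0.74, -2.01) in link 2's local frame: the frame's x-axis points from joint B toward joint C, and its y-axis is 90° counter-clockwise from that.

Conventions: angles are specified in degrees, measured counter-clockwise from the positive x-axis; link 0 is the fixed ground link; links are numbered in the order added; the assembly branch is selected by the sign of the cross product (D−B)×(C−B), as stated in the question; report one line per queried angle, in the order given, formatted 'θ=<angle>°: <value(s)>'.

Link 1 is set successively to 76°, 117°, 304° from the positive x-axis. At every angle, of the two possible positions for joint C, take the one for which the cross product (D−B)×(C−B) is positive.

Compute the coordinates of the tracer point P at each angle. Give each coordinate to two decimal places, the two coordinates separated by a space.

A=(0,0), D=(5.00,0)
θ=76°: B = A + 3.00·(cos76°, sin76°) = (0.7258, 2.9109)
θ=76°: |BD| = 5.1713
θ=76°: circle(B,7.00) ∩ circle(D,6.00): a=3.8426, h=5.8510
θ=76°:   candidates: C₊=(7.1953,5.5840) cross=30.257; C₋=(0.6083,-4.0881) cross=-30.257
θ=76°:   branch + wants cross > 0 → take C=(7.1953,5.5840) (cross=30.257)
θ=76°: ex = (C−B)/|BC| = (0.9242,0.3819); ey = (-0.3819,0.9242)
θ=76°: P = B + -0.74·ex + -2.01·ey = (0.8094,0.7706)
θ=117°: B = A + 3.00·(cos117°, sin117°) = (-1.3620, 2.6730)
θ=117°: |BD| = 6.9007
θ=117°: circle(B,7.00) ∩ circle(D,6.00): a=4.3923, h=5.4505
θ=117°:   candidates: C₊=(4.7987,5.9966) cross=37.612; C₋=(0.5761,-4.0533) cross=-37.612
θ=117°:   branch + wants cross > 0 → take C=(4.7987,5.9966) (cross=37.612)
θ=117°: ex = (C−B)/|BC| = (0.8801,0.4748); ey = (-0.4748,0.8801)
θ=117°: P = B + -0.74·ex + -2.01·ey = (-1.0589,0.5527)
θ=304°: B = A + 3.00·(cos304°, sin304°) = (1.6776, -2.4871)
θ=304°: |BD| = 4.1502
θ=304°: circle(B,7.00) ∩ circle(D,6.00): a=3.6413, h=5.9784
θ=304°:   candidates: C₊=(1.0099,4.4810) cross=24.812; C₋=(8.1753,-5.0909) cross=-24.812
θ=304°:   branch + wants cross > 0 → take C=(1.0099,4.4810) (cross=24.812)
θ=304°: ex = (C−B)/|BC| = (-0.0954,0.9954); ey = (-0.9954,-0.0954)
θ=304°: P = B + -0.74·ex + -2.01·ey = (3.7490,-3.0320)

θ=76°: 0.81 0.77
θ=117°: -1.06 0.55
θ=304°: 3.75 -3.03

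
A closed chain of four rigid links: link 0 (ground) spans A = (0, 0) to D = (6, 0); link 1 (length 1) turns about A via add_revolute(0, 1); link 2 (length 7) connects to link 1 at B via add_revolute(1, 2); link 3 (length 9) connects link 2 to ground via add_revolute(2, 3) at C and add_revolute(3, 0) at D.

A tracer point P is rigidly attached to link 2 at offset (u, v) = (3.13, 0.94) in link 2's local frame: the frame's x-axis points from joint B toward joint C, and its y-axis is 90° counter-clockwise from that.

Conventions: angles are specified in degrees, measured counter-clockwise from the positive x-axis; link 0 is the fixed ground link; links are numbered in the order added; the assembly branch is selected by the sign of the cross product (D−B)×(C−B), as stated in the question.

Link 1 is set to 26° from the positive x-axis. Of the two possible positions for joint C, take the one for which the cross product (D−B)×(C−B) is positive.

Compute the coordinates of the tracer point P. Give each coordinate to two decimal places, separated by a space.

A=(0,0), D=(6.00,0)
B = A + 1.00·(cos26°, sin26°) = (0.8988, 0.4384)
|BD| = 5.1200
circle(B,7.00) ∩ circle(D,9.00): a=-0.5650, h=6.9772
  candidates: C₊=(0.9333,7.4383) cross=35.723; C₋=(-0.2615,-6.4648) cross=-35.723
  branch + wants cross > 0 → take C=(0.9333,7.4383) (cross=35.723)
ex = (C−B)/|BC| = (0.0049,1.0000); ey = (-1.0000,0.0049)
P = B + 3.13·ex + 0.94·ey = (-0.0258,3.5730)

-0.03 3.57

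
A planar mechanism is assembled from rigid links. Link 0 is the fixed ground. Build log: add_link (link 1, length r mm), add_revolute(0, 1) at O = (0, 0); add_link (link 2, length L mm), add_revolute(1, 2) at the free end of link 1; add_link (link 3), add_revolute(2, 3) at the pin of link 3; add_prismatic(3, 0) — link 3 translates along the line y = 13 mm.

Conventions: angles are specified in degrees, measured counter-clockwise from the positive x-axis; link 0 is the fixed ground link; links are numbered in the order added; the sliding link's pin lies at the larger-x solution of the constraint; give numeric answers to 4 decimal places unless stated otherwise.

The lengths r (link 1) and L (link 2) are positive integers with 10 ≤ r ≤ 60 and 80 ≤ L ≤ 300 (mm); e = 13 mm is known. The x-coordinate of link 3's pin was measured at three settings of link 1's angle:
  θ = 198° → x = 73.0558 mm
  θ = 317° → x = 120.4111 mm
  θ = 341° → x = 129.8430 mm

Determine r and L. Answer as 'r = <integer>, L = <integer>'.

constraint per measurement: (x − r cos θ)² + (r sin θ − e)² = L²
subtracting the θ₁ and θ₂ equations cancels the r² and L² terms:
r = (x₁² − x₂²) / (2[(x₁cos θ₁ + e sin θ₁) − (x₂cos θ₂ + e sin θ₂)]) = 30.0000 → r = 30
L² = (x₁ − r cos θ₁)² + (r sin θ₁ − e)² = 10815.9948 → L = 104.0000 → L = 104
check at θ₃=341°: x = 129.8430 (printed 129.8430) ✓

r = 30, L = 104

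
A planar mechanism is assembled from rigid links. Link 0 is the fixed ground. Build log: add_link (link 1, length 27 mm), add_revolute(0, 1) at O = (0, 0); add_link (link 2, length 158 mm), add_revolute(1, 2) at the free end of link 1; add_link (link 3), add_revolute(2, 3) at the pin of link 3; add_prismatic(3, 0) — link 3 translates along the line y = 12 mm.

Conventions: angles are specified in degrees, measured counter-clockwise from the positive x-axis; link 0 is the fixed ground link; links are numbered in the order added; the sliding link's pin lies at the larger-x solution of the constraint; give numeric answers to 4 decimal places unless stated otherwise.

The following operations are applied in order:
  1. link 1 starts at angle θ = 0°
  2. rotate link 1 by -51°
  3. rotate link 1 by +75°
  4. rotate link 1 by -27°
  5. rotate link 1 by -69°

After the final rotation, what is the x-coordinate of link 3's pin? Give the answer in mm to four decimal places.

geometry: r = 27 mm, L = 158 mm, e = 12 mm; θ starts at 0°
rotate link 1 by -51°: θ ← 0° -51° = -51°
rotate link 1 by +75°: θ ← -51° +75° = 24°
rotate link 1 by -27°: θ ← 24° -27° = -3°
rotate link 1 by -69°: θ ← -3° -69° = -72°
crank pin P = (r cos θ, r sin θ) = (8.343459, -25.678526)
h = r sin θ − e = -25.678526 − 12 = -37.678526
x = r cos θ + √(L² − h²) = 8.343459 + 153.441613 = 161.785072

161.7851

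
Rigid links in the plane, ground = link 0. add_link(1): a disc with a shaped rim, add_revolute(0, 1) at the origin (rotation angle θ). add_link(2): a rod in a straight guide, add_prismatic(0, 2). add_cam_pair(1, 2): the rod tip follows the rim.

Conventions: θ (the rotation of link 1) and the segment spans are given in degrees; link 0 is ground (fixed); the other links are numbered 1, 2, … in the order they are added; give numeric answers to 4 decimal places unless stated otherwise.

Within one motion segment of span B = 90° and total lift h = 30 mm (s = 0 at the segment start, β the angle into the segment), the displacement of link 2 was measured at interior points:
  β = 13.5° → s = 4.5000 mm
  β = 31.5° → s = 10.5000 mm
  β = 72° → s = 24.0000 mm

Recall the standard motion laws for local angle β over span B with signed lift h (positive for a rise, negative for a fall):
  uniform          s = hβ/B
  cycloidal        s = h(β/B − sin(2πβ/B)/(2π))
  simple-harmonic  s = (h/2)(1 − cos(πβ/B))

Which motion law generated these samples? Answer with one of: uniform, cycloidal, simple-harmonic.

candidates at β/B = r: uniform s = h·r (linear in β); cycloidal s = h·(r − sin(2πr)/(2π)); simple-harmonic s = (h/2)(1 − cos(πr))
β=13.5°: printed 4.5000 | uniform 4.5000, cycloidal 0.6372, simple-harmonic 1.6349
β=31.5°: printed 10.5000 | uniform 10.5000, cycloidal 6.6372, simple-harmonic 8.1901
β=72°: printed 24.0000 | uniform 24.0000, cycloidal 28.5410, simple-harmonic 27.1353
only one law matches every sample → uniform

uniform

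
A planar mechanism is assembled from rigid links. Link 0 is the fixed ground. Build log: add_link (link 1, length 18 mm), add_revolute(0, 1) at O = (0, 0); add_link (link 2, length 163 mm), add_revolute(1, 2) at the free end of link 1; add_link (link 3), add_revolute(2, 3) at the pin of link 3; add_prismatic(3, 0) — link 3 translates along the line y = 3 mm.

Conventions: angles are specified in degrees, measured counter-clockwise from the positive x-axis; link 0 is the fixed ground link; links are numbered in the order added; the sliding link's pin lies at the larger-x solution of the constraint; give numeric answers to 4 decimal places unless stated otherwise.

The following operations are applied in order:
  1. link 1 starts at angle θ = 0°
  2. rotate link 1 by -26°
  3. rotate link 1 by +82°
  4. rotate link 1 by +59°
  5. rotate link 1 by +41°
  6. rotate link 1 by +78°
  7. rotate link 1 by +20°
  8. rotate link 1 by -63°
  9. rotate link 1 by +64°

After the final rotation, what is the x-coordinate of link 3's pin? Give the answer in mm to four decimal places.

geometry: r = 18 mm, L = 163 mm, e = 3 mm; θ starts at 0°
rotate link 1 by -26°: θ ← 0° -26° = -26°
rotate link 1 by +82°: θ ← -26° +82° = 56°
rotate link 1 by +59°: θ ← 56° +59° = 115°
rotate link 1 by +41°: θ ← 115° +41° = 156°
rotate link 1 by +78°: θ ← 156° +78° = 234°
rotate link 1 by +20°: θ ← 234° +20° = 254°
rotate link 1 by -63°: θ ← 254° -63° = 191°
rotate link 1 by +64°: θ ← 191° +64° = 255°
crank pin P = (r cos θ, r sin θ) = (-4.658743, -17.386665)
h = r sin θ − e = -17.386665 − 3 = -20.386665
x = r cos θ + √(L² − h²) = -4.658743 + 161.720079 = 157.061336

157.0613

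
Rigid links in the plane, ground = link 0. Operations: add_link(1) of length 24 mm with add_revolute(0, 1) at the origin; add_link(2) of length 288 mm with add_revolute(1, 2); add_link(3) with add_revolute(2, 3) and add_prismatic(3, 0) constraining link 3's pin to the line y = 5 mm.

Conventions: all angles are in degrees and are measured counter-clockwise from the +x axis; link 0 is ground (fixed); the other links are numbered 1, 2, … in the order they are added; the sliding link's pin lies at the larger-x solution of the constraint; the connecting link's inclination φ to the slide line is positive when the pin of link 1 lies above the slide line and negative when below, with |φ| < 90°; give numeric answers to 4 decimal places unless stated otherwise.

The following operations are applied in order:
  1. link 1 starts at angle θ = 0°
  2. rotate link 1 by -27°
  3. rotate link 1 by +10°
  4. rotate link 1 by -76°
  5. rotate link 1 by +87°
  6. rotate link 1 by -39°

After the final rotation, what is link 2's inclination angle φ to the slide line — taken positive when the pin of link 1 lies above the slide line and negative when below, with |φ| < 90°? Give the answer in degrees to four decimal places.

geometry: r = 24 mm, L = 288 mm, e = 5 mm; θ starts at 0°
rotate link 1 by -27°: θ ← 0° -27° = -27°
rotate link 1 by +10°: θ ← -27° +10° = -17°
rotate link 1 by -76°: θ ← -17° -76° = -93°
rotate link 1 by +87°: θ ← -93° +87° = -6°
rotate link 1 by -39°: θ ← -6° -39° = -45°
h = r sin θ − e = -16.970563 − 5 = -21.970563
sin φ = h / L = -21.970563 / 288 = -0.07628668
φ = arcsin(-0.07628668) = -4.375155°

-4.3752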